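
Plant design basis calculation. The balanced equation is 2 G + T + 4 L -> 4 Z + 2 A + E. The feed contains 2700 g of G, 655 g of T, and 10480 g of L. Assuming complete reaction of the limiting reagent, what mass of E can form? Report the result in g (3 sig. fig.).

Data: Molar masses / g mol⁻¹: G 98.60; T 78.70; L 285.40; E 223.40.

1860 g

n(G) = 2700 / 98.60 = 27.38 mol
n(T) = 655.0 / 78.70 = 8.323 mol
n(L) = 10480 / 285.40 = 36.72 mol
n/ν for G = 27.38/2 = 13.69
n/ν for T = 8.323/1 = 8.323
n/ν for L = 36.72/4 = 9.180
Smallest n/ν is T → limiting reagent.
n(E) = (1/1) × 8.323 = 8.323 mol
mass = 8.323 × 223.40 = 1859 g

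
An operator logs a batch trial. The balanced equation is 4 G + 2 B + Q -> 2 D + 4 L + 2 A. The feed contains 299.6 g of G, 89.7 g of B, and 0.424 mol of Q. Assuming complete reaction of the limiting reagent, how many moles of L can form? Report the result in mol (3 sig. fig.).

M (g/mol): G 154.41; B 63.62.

1.70 mol

n(G) = 299.6 / 154.41 = 1.940 mol
n(B) = 89.70 / 63.62 = 1.410 mol
n(Q) = 0.4240 mol
n/ν → G: 0.4850, B: 0.7050, Q: 0.4240; Q is limiting.
n(L) = (4/1) × 0.4240 = 1.696 mol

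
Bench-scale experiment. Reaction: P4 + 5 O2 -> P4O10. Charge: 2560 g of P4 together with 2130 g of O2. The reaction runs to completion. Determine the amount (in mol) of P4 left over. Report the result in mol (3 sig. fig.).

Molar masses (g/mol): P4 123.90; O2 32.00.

n(P4) = 2560 / 123.90 = 20.66 mol
n(O2) = 2130 / 32.00 = 66.56 mol
n/ν for P4 = 20.66/1 = 20.66
n/ν for O2 = 66.56/5 = 13.31
Smallest n/ν is O2 → limiting reagent.
P4 consumed = (1/5) × 66.56 = 13.31 mol
P4 remaining = 20.66 − 13.31 = 7.350 mol

7.35 mol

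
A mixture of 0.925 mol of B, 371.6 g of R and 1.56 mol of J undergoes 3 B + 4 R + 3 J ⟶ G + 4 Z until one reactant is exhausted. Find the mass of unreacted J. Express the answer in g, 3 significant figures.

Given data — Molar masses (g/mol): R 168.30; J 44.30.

n(B) = 0.9250 mol
n(R) = 371.6 / 168.30 = 2.208 mol
n(J) = 1.560 mol
n/ν → B: 0.3083, R: 0.5520, J: 0.5200; B is limiting.
J consumed = (3/3) × 0.9250 = 0.9250 mol
J remaining = 1.560 − 0.9250 = 0.6350 mol
mass = 0.6350 × 44.30 = 28.13 g

28.1 g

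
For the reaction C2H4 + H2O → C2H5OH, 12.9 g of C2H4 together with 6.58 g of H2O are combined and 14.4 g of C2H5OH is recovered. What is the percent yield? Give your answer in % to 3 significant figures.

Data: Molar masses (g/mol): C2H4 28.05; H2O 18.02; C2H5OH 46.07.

n(C2H4) = 12.90 / 28.05 = 0.4599 mol
n(H2O) = 6.580 / 18.02 = 0.3651 mol
n/ν for C2H4 = 0.4599/1 = 0.4599
n/ν for H2O = 0.3651/1 = 0.3651
Smallest n/ν is H2O → limiting reagent.
theoretical n(C2H5OH) = (1/1) × 0.3651 = 0.3651 mol → 16.82 g
% yield = 14.4 / 16.82 × 100 = 85.61 %

85.6 %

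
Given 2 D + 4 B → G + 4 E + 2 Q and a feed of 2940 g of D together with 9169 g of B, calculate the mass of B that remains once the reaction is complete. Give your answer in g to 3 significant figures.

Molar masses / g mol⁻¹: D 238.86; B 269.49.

n(D) = 2940 / 238.86 = 12.31 mol
n(B) = 9169 / 269.49 = 34.02 mol
n/ν for D = 12.31/2 = 6.155
n/ν for B = 34.02/4 = 8.505
Smallest n/ν is D → limiting reagent.
B consumed = (4/2) × 12.31 = 24.62 mol
B remaining = 34.02 − 24.62 = 9.400 mol
mass = 9.400 × 269.49 = 2533 g

2530 g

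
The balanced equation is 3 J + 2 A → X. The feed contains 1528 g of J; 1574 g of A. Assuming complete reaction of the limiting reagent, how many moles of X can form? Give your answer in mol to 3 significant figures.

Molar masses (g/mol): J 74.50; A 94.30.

n(J) = 1528 / 74.50 = 20.51 mol
n(A) = 1574 / 94.30 = 16.69 mol
n/ν → J: 6.837, A: 8.345; J is limiting.
n(X) = (1/3) × 20.51 = 6.837 mol

6.84 mol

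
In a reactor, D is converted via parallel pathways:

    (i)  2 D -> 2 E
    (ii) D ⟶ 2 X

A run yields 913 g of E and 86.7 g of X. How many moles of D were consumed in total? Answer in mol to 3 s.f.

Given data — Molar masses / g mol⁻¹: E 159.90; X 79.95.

6.25 mol

n(E) = 913 / 159.90 = 5.710 mol
n(X) = 86.7 / 79.95 = 1.084 mol
n(D) via (i) = (2/2)×5.710 = 5.710 mol
n(D) via (ii) = (1/2)×1.084 = 0.5420 mol
total n(D) = 5.710 + 0.5420 = 6.252 mol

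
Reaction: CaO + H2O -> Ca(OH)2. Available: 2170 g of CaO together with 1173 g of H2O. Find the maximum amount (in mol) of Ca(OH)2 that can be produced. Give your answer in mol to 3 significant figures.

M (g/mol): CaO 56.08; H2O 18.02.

38.7 mol

n(CaO) = 2170 / 56.08 = 38.69 mol
n(H2O) = 1173 / 18.02 = 65.09 mol
n/ν → CaO: 38.69, H2O: 65.09; CaO is limiting.
n(Ca(OH)2) = (1/1) × 38.69 = 38.69 mol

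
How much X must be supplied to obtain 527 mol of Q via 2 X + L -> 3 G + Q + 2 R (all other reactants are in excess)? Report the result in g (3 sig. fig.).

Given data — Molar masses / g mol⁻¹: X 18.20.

n(Q) = 527.0 mol
n(X) = (2/1) × 527.0 = 1054 mol
mass = 1054 × 18.20 = 19180 g

19200 g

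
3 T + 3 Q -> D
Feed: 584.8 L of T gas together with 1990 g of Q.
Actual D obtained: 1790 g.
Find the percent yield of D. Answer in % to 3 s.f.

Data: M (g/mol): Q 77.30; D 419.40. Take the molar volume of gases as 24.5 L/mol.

53.6 %

n(T) = 584.8 / 24.5 = 23.87 mol
n(Q) = 1990 / 77.30 = 25.74 mol
n/ν for T = 23.87/3 = 7.957
n/ν for Q = 25.74/3 = 8.580
Smallest n/ν is T → limiting reagent.
theoretical n(D) = (1/3) × 23.87 = 7.957 mol → 3337 g
% yield = 1790 / 3337 × 100 = 53.64 %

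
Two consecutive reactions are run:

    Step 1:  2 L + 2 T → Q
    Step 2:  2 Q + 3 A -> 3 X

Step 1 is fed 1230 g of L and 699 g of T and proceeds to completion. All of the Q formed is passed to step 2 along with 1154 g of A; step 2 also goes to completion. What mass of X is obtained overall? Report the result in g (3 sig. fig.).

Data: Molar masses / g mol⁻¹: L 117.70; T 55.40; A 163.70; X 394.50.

2780 g

Step 1:
n(L) = 1230 / 117.70 = 10.45 mol
n(T) = 699.0 / 55.40 = 12.62 mol
n/ν for L = 10.45/2 = 5.225
n/ν for T = 12.62/2 = 6.310
Smallest n/ν is L → limiting reagent.
n(Q) produced = (1/2) × 10.45 = 5.225 mol
Step 2:
n(Q) available = 5.225 mol
n(A) = 1154 / 163.70 = 7.049 mol
n/ν for Q = 5.225/2 = 2.613
n/ν for A = 7.049/3 = 2.350
Smallest n/ν is A → limiting reagent.
n(X) = (3/3) × 7.049 = 7.049 mol
mass = 7.049 × 394.50 = 2781 g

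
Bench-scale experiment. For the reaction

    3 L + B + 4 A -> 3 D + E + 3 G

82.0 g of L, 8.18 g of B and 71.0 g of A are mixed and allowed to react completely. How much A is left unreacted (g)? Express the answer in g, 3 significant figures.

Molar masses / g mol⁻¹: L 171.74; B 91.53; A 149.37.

n(L) = 82.00 / 171.74 = 0.4775 mol
n(B) = 8.180 / 91.53 = 0.08937 mol
n(A) = 71.00 / 149.37 = 0.4753 mol
n/ν → L: 0.1592, B: 0.08937, A: 0.1188; B is limiting.
A consumed = (4/1) × 0.08937 = 0.3575 mol
A remaining = 0.4753 − 0.3575 = 0.1178 mol
mass = 0.1178 × 149.37 = 17.60 g

17.6 g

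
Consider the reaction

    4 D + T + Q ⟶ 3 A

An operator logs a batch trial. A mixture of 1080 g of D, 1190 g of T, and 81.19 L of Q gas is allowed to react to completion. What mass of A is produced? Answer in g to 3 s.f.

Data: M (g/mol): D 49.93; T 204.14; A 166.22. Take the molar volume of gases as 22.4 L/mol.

1810 g

n(D) = 1080 / 49.93 = 21.63 mol
n(T) = 1190 / 204.14 = 5.829 mol
n(Q) = 81.19 / 22.4 = 3.625 mol
n/ν for D = 21.63/4 = 5.408
n/ν for T = 5.829/1 = 5.829
n/ν for Q = 3.625/1 = 3.625
Smallest n/ν is Q → limiting reagent.
n(A) = (3/1) × 3.625 = 10.88 mol
mass = 10.88 × 166.22 = 1808 g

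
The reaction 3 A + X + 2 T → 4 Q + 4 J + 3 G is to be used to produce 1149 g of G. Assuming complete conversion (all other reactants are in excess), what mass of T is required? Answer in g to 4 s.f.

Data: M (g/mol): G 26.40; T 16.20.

470.0 g

n(G) = 1149 / 26.40 = 43.52 mol
n(T) = (2/3) × 43.52 = 29.01 mol
mass = 29.01 × 16.20 = 470.0 g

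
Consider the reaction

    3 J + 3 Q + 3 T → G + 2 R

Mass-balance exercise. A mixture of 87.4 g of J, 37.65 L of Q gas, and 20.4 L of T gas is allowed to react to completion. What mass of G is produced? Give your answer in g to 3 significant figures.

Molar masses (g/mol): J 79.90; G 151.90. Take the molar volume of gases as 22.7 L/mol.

45.5 g

n(J) = 87.40 / 79.90 = 1.094 mol
n(Q) = 37.65 / 22.7 = 1.659 mol
n(T) = 20.40 / 22.7 = 0.8987 mol
n/ν for J = 1.094/3 = 0.3647
n/ν for Q = 1.659/3 = 0.5530
n/ν for T = 0.8987/3 = 0.2996
Smallest n/ν is T → limiting reagent.
n(G) = (1/3) × 0.8987 = 0.2996 mol
mass = 0.2996 × 151.90 = 45.51 g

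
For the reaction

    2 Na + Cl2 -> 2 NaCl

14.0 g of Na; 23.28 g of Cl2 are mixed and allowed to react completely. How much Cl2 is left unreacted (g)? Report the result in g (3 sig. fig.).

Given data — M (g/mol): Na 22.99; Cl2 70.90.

n(Na) = 14.00 / 22.99 = 0.6090 mol
n(Cl2) = 23.28 / 70.90 = 0.3283 mol
n/ν for Na = 0.6090/2 = 0.3045
n/ν for Cl2 = 0.3283/1 = 0.3283
Smallest n/ν is Na → limiting reagent.
Cl2 consumed = (1/2) × 0.6090 = 0.3045 mol
Cl2 remaining = 0.3283 − 0.3045 = 0.02380 mol
mass = 0.02380 × 70.90 = 1.687 g

1.69 g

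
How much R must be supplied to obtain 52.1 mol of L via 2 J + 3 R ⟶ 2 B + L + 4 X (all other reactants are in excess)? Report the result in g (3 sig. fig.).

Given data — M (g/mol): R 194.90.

n(L) = 52.10 mol
n(R) = (3/1) × 52.10 = 156.3 mol
mass = 156.3 × 194.90 = 30460 g

30500 g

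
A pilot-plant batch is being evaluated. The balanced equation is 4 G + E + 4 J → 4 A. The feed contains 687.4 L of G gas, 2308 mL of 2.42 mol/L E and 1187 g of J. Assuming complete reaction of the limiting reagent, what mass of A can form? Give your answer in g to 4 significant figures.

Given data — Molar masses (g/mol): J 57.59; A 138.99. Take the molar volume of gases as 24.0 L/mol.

2865 g

n(G) = 687.4 / 24.0 = 28.64 mol
n(E) = 2.42 × 2308/1000 = 5.585 mol
n(J) = 1187 / 57.59 = 20.61 mol
n/ν for G = 28.64/4 = 7.160
n/ν for E = 5.585/1 = 5.585
n/ν for J = 20.61/4 = 5.153
Smallest n/ν is J → limiting reagent.
n(A) = (4/4) × 20.61 = 20.61 mol
mass = 20.61 × 138.99 = 2865 g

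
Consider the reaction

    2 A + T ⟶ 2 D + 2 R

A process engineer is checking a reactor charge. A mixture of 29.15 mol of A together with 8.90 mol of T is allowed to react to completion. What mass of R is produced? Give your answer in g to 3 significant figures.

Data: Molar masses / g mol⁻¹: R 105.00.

1870 g

n(A) = 29.15 mol
n(T) = 8.900 mol
n/ν for A = 29.15/2 = 14.58
n/ν for T = 8.900/1 = 8.900
Smallest n/ν is T → limiting reagent.
n(R) = (2/1) × 8.900 = 17.80 mol
mass = 17.80 × 105.00 = 1869 g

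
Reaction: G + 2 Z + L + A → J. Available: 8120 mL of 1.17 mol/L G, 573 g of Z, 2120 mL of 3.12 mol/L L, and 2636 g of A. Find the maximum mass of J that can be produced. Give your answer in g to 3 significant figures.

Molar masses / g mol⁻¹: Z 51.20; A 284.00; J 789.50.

n(G) = 1.17 × 8120/1000 = 9.500 mol
n(Z) = 573.0 / 51.20 = 11.19 mol
n(L) = 3.12 × 2120/1000 = 6.614 mol
n(A) = 2636 / 284.00 = 9.282 mol
n/ν for G = 9.500/1 = 9.500
n/ν for Z = 11.19/2 = 5.595
n/ν for L = 6.614/1 = 6.614
n/ν for A = 9.282/1 = 9.282
Smallest n/ν is Z → limiting reagent.
n(J) = (1/2) × 11.19 = 5.595 mol
mass = 5.595 × 789.50 = 4417 g

4420 g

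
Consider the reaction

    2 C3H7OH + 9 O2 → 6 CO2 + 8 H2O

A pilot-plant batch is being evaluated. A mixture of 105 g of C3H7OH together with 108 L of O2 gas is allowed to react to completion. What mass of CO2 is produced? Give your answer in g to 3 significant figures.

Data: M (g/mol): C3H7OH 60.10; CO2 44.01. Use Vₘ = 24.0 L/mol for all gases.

132 g

n(C3H7OH) = 105.0 / 60.10 = 1.747 mol
n(O2) = 108.0 / 24.0 = 4.500 mol
n/ν for C3H7OH = 1.747/2 = 0.8735
n/ν for O2 = 4.500/9 = 0.5000
Smallest n/ν is O2 → limiting reagent.
n(CO2) = (6/9) × 4.500 = 3.000 mol
mass = 3.000 × 44.01 = 132.0 g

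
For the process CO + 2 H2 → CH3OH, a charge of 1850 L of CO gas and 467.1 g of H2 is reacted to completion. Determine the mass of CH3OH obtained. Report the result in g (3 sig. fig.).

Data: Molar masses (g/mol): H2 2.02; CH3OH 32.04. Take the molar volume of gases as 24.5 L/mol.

2420 g

n(CO) = 1850 / 24.5 = 75.51 mol
n(H2) = 467.1 / 2.02 = 231.2 mol
n/ν for CO = 75.51/1 = 75.51
n/ν for H2 = 231.2/2 = 115.6
Smallest n/ν is CO → limiting reagent.
n(CH3OH) = (1/1) × 75.51 = 75.51 mol
mass = 75.51 × 32.04 = 2419 g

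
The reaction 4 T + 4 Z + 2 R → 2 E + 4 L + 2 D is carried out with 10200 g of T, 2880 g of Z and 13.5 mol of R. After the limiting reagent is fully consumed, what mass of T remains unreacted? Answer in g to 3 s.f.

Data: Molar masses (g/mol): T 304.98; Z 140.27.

n(T) = 10200 / 304.98 = 33.44 mol
n(Z) = 2880 / 140.27 = 20.53 mol
n(R) = 13.50 mol
n/ν for T = 33.44/4 = 8.360
n/ν for Z = 20.53/4 = 5.133
n/ν for R = 13.50/2 = 6.750
Smallest n/ν is Z → limiting reagent.
T consumed = (4/4) × 20.53 = 20.53 mol
T remaining = 33.44 − 20.53 = 12.91 mol
mass = 12.91 × 304.98 = 3937 g

3940 g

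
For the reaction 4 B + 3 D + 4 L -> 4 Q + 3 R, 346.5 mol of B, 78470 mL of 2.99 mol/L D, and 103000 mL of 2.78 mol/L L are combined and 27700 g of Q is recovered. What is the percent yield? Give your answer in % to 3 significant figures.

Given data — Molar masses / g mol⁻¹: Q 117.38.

82.4 %

n(B) = 346.5 mol
n(D) = 2.99 × 78470/1000 = 234.6 mol
n(L) = 2.78 × 103000/1000 = 286.3 mol
n/ν for B = 346.5/4 = 86.63
n/ν for D = 234.6/3 = 78.20
n/ν for L = 286.3/4 = 71.58
Smallest n/ν is L → limiting reagent.
theoretical n(Q) = (4/4) × 286.3 = 286.3 mol → 33610 g
% yield = 27700 / 33610 × 100 = 82.42 %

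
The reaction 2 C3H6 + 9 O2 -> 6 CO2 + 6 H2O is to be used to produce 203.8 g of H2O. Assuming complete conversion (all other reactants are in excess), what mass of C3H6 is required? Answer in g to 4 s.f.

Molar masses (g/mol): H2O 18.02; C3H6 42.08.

n(H2O) = 203.8 / 18.02 = 11.31 mol
n(C3H6) = (2/6) × 11.31 = 3.770 mol
mass = 3.770 × 42.08 = 158.6 g

158.6 g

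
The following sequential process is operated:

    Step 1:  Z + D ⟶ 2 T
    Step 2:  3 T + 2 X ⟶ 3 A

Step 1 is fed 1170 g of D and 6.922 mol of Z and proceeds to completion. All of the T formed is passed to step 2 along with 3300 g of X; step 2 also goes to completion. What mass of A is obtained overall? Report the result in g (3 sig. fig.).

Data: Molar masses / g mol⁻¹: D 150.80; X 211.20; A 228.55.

3160 g

Step 1:
n(D) = 1170 / 150.80 = 7.759 mol
n(Z) = 6.922 mol
n/ν for D = 7.759/1 = 7.759
n/ν for Z = 6.922/1 = 6.922
Smallest n/ν is Z → limiting reagent.
n(T) produced = (2/1) × 6.922 = 13.84 mol
Step 2:
n(T) available = 13.84 mol
n(X) = 3300 / 211.20 = 15.63 mol
n/ν for T = 13.84/3 = 4.613
n/ν for X = 15.63/2 = 7.815
Smallest n/ν is T → limiting reagent.
n(A) = (3/3) × 13.84 = 13.84 mol
mass = 13.84 × 228.55 = 3163 g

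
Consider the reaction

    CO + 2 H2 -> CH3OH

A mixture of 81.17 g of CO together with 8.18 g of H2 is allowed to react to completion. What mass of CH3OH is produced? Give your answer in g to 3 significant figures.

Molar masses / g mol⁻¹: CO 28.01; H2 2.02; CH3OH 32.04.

n(CO) = 81.17 / 28.01 = 2.898 mol
n(H2) = 8.180 / 2.02 = 4.050 mol
n/ν → CO: 2.898, H2: 2.025; H2 is limiting.
n(CH3OH) = (1/2) × 4.050 = 2.025 mol
mass = 2.025 × 32.04 = 64.88 g

64.9 g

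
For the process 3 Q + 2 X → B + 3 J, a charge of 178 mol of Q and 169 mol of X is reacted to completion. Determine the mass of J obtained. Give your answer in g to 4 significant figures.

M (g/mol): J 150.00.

26700 g

n(Q) = 178.0 mol
n(X) = 169.0 mol
n/ν → Q: 59.33, X: 84.50; Q is limiting.
n(J) = (3/3) × 178.0 = 178.0 mol
mass = 178.0 × 150.00 = 26700 g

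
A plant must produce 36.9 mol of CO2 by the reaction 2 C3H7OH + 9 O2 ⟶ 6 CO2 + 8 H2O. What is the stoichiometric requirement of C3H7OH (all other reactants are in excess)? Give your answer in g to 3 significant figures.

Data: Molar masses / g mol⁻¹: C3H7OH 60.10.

739 g

n(CO2) = 36.90 mol
n(C3H7OH) = (2/6) × 36.90 = 12.30 mol
mass = 12.30 × 60.10 = 739.2 g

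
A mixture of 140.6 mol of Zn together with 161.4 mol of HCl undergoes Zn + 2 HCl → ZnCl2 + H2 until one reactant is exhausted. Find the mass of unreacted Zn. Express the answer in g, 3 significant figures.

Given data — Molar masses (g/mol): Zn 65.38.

n(Zn) = 140.6 mol
n(HCl) = 161.4 mol
n/ν for Zn = 140.6/1 = 140.6
n/ν for HCl = 161.4/2 = 80.70
Smallest n/ν is HCl → limiting reagent.
Zn consumed = (1/2) × 161.4 = 80.70 mol
Zn remaining = 140.6 − 80.70 = 59.90 mol
mass = 59.90 × 65.38 = 3916 g

3920 g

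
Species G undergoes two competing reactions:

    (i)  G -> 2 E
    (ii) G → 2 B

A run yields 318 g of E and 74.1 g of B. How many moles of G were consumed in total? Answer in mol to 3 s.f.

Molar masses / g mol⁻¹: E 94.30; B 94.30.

2.08 mol

n(E) = 318 / 94.30 = 3.372 mol
n(B) = 74.1 / 94.30 = 0.7858 mol
n(G) via (i) = (1/2)×3.372 = 1.686 mol
n(G) via (ii) = (1/2)×0.7858 = 0.3929 mol
total n(G) = 1.686 + 0.3929 = 2.079 mol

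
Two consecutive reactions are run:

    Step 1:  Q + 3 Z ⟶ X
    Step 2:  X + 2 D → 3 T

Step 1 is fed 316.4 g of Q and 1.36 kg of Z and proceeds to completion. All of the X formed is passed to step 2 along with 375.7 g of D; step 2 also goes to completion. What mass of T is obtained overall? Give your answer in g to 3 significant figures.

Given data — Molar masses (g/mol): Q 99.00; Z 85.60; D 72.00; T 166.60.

1300 g

Step 1:
n(Q) = 316.4 / 99.00 = 3.196 mol
n(Z) = 1.360×1000 / 85.60 = 15.89 mol
n/ν → Q: 3.196, Z: 5.297; Q is limiting.
n(X) produced = (1/1) × 3.196 = 3.196 mol
Step 2:
n(X) available = 3.196 mol
n(D) = 375.7 / 72.00 = 5.218 mol
n/ν → X: 3.196, D: 2.609; D is limiting.
n(T) = (3/2) × 5.218 = 7.827 mol
mass = 7.827 × 166.60 = 1304 g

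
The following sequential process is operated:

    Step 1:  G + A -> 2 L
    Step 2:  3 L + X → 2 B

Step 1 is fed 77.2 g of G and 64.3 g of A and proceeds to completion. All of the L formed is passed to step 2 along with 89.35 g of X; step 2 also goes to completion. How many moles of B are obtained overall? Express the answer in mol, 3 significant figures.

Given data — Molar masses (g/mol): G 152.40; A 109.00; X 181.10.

Step 1:
n(G) = 77.20 / 152.40 = 0.5066 mol
n(A) = 64.30 / 109.00 = 0.5899 mol
n/ν for G = 0.5066/1 = 0.5066
n/ν for A = 0.5899/1 = 0.5899
Smallest n/ν is G → limiting reagent.
n(L) produced = (2/1) × 0.5066 = 1.013 mol
Step 2:
n(L) available = 1.013 mol
n(X) = 89.35 / 181.10 = 0.4934 mol
n/ν for L = 1.013/3 = 0.3377
n/ν for X = 0.4934/1 = 0.4934
Smallest n/ν is L → limiting reagent.
n(B) = (2/3) × 1.013 = 0.6753 mol

0.675 mol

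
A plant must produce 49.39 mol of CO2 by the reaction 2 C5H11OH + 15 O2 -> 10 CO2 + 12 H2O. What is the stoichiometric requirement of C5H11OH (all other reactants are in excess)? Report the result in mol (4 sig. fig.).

n(CO2) = 49.39 mol
n(C5H11OH) = (2/10) × 49.39 = 9.878 mol

9.878 mol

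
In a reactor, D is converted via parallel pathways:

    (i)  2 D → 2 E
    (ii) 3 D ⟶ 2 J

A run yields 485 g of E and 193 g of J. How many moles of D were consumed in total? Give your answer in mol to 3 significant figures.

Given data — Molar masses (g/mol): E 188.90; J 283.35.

3.59 mol

n(E) = 485 / 188.90 = 2.567 mol
n(J) = 193 / 283.35 = 0.6811 mol
n(D) via (i) = (2/2)×2.567 = 2.567 mol
n(D) via (ii) = (3/2)×0.6811 = 1.022 mol
total n(D) = 2.567 + 1.022 = 3.589 mol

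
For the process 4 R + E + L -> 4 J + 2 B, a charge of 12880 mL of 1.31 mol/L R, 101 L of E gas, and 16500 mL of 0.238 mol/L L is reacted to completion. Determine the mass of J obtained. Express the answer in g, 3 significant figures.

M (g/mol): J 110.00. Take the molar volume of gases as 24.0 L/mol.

n(R) = 1.31 × 12880/1000 = 16.87 mol
n(E) = 101.0 / 24.0 = 4.208 mol
n(L) = 0.238 × 16500/1000 = 3.927 mol
n/ν → R: 4.218, E: 4.208, L: 3.927; L is limiting.
n(J) = (4/1) × 3.927 = 15.71 mol
mass = 15.71 × 110.00 = 1728 g

1730 g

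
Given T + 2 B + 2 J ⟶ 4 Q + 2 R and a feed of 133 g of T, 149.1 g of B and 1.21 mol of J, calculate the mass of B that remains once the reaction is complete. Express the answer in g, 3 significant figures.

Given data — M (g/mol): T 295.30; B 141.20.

21.9 g

n(T) = 133.0 / 295.30 = 0.4504 mol
n(B) = 149.1 / 141.20 = 1.056 mol
n(J) = 1.210 mol
n/ν → T: 0.4504, B: 0.5280, J: 0.6050; T is limiting.
B consumed = (2/1) × 0.4504 = 0.9008 mol
B remaining = 1.056 − 0.9008 = 0.1552 mol
mass = 0.1552 × 141.20 = 21.91 g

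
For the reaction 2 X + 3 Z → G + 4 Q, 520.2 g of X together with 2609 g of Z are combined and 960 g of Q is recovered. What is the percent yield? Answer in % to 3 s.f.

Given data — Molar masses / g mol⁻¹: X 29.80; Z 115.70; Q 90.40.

35.3 %

n(X) = 520.2 / 29.80 = 17.46 mol
n(Z) = 2609 / 115.70 = 22.55 mol
n/ν for X = 17.46/2 = 8.730
n/ν for Z = 22.55/3 = 7.517
Smallest n/ν is Z → limiting reagent.
theoretical n(Q) = (4/3) × 22.55 = 30.07 mol → 2718 g
% yield = 960 / 2718 × 100 = 35.32 %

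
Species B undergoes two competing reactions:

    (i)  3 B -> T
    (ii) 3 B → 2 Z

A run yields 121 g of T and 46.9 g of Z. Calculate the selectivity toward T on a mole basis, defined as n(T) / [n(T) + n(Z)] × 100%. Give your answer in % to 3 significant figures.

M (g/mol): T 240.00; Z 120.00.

56.3 %

n(T) = 121 / 240.00 = 0.5042 mol
n(Z) = 46.9 / 120.00 = 0.3908 mol
selectivity = 0.5042/(0.5042+0.3908) × 100 = 56.34 %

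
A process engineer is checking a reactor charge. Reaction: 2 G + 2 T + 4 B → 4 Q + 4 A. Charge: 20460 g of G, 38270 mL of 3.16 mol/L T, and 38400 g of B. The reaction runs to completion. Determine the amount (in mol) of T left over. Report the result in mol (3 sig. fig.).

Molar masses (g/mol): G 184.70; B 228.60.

36.9 mol

n(G) = 20460 / 184.70 = 110.8 mol
n(T) = 3.16 × 38270/1000 = 120.9 mol
n(B) = 38400 / 228.60 = 168.0 mol
n/ν → G: 55.40, T: 60.45, B: 42.00; B is limiting.
T consumed = (2/4) × 168.0 = 84.00 mol
T remaining = 120.9 − 84.00 = 36.90 mol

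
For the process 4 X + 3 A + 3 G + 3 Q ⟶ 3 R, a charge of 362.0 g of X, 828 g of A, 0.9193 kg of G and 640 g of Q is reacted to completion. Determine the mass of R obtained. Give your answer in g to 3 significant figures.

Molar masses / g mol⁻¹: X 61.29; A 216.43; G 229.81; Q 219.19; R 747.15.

2180 g

n(X) = 362.0 / 61.29 = 5.906 mol
n(A) = 828.0 / 216.43 = 3.826 mol
n(G) = 0.9193×1000 / 229.81 = 4.000 mol
n(Q) = 640.0 / 219.19 = 2.920 mol
n/ν → X: 1.477, A: 1.275, G: 1.333, Q: 0.9733; Q is limiting.
n(R) = (3/3) × 2.920 = 2.920 mol
mass = 2.920 × 747.15 = 2182 g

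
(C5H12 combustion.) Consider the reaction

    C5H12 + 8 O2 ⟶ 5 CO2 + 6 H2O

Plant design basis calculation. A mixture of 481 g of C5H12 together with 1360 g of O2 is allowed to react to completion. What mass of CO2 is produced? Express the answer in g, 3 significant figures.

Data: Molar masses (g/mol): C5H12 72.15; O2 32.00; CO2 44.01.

1170 g

n(C5H12) = 481.0 / 72.15 = 6.667 mol
n(O2) = 1360 / 32.00 = 42.50 mol
n/ν → C5H12: 6.667, O2: 5.313; O2 is limiting.
n(CO2) = (5/8) × 42.50 = 26.56 mol
mass = 26.56 × 44.01 = 1169 g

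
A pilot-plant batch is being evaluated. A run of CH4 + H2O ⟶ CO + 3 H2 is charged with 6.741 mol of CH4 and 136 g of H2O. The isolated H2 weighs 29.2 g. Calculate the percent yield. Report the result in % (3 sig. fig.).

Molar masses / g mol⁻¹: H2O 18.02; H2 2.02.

n(CH4) = 6.741 mol
n(H2O) = 136.0 / 18.02 = 7.547 mol
n/ν for CH4 = 6.741/1 = 6.741
n/ν for H2O = 7.547/1 = 7.547
Smallest n/ν is CH4 → limiting reagent.
theoretical n(H2) = (3/1) × 6.741 = 20.22 mol → 40.84 g
% yield = 29.2 / 40.84 × 100 = 71.50 %

71.5 %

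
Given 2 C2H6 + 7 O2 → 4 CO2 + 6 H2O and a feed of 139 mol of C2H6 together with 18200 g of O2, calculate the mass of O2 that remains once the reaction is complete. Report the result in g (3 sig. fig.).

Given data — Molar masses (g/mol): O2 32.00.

n(C2H6) = 139.0 mol
n(O2) = 18200 / 32.00 = 568.8 mol
n/ν → C2H6: 69.50, O2: 81.26; C2H6 is limiting.
O2 consumed = (7/2) × 139.0 = 486.5 mol
O2 remaining = 568.8 − 486.5 = 82.30 mol
mass = 82.30 × 32.00 = 2634 g

2630 g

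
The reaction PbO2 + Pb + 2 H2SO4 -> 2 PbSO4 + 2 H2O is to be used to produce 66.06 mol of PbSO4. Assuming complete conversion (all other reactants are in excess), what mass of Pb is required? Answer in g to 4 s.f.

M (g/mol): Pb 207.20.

n(PbSO4) = 66.06 mol
n(Pb) = (1/2) × 66.06 = 33.03 mol
mass = 33.03 × 207.20 = 6844 g

6844 g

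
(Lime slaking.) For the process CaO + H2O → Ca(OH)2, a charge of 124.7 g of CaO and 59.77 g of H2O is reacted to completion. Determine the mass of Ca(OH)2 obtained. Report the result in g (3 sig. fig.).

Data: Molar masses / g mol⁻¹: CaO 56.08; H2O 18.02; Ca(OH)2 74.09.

165 g

n(CaO) = 124.7 / 56.08 = 2.224 mol
n(H2O) = 59.77 / 18.02 = 3.317 mol
n/ν for CaO = 2.224/1 = 2.224
n/ν for H2O = 3.317/1 = 3.317
Smallest n/ν is CaO → limiting reagent.
n(Ca(OH)2) = (1/1) × 2.224 = 2.224 mol
mass = 2.224 × 74.09 = 164.8 g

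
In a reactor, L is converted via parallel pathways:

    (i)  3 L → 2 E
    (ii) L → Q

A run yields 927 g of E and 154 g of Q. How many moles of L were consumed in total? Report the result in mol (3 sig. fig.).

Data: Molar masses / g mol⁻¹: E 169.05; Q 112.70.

n(E) = 927 / 169.05 = 5.484 mol
n(Q) = 154 / 112.70 = 1.366 mol
n(L) via (i) = (3/2)×5.484 = 8.226 mol
n(L) via (ii) = (1/1)×1.366 = 1.366 mol
total n(L) = 8.226 + 1.366 = 9.592 mol

9.59 mol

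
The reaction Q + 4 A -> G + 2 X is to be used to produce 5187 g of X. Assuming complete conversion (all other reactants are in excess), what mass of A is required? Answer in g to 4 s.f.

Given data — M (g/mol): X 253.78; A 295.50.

n(X) = 5187 / 253.78 = 20.44 mol
n(A) = (4/2) × 20.44 = 40.88 mol
mass = 40.88 × 295.50 = 12080 g

12080 g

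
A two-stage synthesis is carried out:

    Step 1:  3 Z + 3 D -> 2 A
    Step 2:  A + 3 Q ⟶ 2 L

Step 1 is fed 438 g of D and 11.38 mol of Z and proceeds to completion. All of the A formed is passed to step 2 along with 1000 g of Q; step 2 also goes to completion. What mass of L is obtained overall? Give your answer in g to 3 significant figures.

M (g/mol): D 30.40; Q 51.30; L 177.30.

2300 g

Step 1:
n(D) = 438.0 / 30.40 = 14.41 mol
n(Z) = 11.38 mol
n/ν for D = 14.41/3 = 4.803
n/ν for Z = 11.38/3 = 3.793
Smallest n/ν is Z → limiting reagent.
n(A) produced = (2/3) × 11.38 = 7.587 mol
Step 2:
n(A) available = 7.587 mol
n(Q) = 1000 / 51.30 = 19.49 mol
n/ν for A = 7.587/1 = 7.587
n/ν for Q = 19.49/3 = 6.497
Smallest n/ν is Q → limiting reagent.
n(L) = (2/3) × 19.49 = 12.99 mol
mass = 12.99 × 177.30 = 2303 g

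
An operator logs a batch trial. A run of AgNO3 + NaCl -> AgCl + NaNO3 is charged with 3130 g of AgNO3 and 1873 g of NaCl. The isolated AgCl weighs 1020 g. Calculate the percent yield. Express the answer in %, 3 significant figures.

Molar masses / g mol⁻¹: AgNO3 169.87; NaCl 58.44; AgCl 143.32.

38.6 %

n(AgNO3) = 3130 / 169.87 = 18.43 mol
n(NaCl) = 1873 / 58.44 = 32.05 mol
n/ν for AgNO3 = 18.43/1 = 18.43
n/ν for NaCl = 32.05/1 = 32.05
Smallest n/ν is AgNO3 → limiting reagent.
theoretical n(AgCl) = (1/1) × 18.43 = 18.43 mol → 2641 g
% yield = 1020 / 2641 × 100 = 38.62 %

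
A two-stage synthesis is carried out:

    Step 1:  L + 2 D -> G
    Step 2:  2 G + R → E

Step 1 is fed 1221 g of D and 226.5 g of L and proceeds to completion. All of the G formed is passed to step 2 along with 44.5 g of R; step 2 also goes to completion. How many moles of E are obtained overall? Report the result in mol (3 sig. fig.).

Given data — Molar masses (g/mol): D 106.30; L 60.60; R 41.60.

Step 1:
n(D) = 1221 / 106.30 = 11.49 mol
n(L) = 226.5 / 60.60 = 3.738 mol
n/ν for D = 11.49/2 = 5.745
n/ν for L = 3.738/1 = 3.738
Smallest n/ν is L → limiting reagent.
n(G) produced = (1/1) × 3.738 = 3.738 mol
Step 2:
n(G) available = 3.738 mol
n(R) = 44.50 / 41.60 = 1.070 mol
n/ν for G = 3.738/2 = 1.869
n/ν for R = 1.070/1 = 1.070
Smallest n/ν is R → limiting reagent.
n(E) = (1/1) × 1.070 = 1.070 mol

1.07 mol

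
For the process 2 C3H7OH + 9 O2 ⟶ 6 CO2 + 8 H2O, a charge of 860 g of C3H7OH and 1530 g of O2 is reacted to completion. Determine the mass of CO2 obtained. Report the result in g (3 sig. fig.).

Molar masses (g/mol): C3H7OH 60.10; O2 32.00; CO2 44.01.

n(C3H7OH) = 860.0 / 60.10 = 14.31 mol
n(O2) = 1530 / 32.00 = 47.81 mol
n/ν for C3H7OH = 14.31/2 = 7.155
n/ν for O2 = 47.81/9 = 5.312
Smallest n/ν is O2 → limiting reagent.
n(CO2) = (6/9) × 47.81 = 31.87 mol
mass = 31.87 × 44.01 = 1403 g

1400 g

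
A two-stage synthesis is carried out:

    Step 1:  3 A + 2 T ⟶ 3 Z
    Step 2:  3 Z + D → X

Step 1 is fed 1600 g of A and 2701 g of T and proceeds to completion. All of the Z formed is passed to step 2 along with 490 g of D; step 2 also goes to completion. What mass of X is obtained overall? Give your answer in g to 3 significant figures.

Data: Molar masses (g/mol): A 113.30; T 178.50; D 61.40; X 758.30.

Step 1:
n(A) = 1600 / 113.30 = 14.12 mol
n(T) = 2701 / 178.50 = 15.13 mol
n/ν for A = 14.12/3 = 4.707
n/ν for T = 15.13/2 = 7.565
Smallest n/ν is A → limiting reagent.
n(Z) produced = (3/3) × 14.12 = 14.12 mol
Step 2:
n(Z) available = 14.12 mol
n(D) = 490.0 / 61.40 = 7.980 mol
n/ν for Z = 14.12/3 = 4.707
n/ν for D = 7.980/1 = 7.980
Smallest n/ν is Z → limiting reagent.
n(X) = (1/3) × 14.12 = 4.707 mol
mass = 4.707 × 758.30 = 3569 g

3570 g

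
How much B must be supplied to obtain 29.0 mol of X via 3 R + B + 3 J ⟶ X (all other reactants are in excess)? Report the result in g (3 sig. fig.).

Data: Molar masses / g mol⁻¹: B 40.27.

1170 g

n(X) = 29.00 mol
n(B) = (1/1) × 29.00 = 29.00 mol
mass = 29.00 × 40.27 = 1168 g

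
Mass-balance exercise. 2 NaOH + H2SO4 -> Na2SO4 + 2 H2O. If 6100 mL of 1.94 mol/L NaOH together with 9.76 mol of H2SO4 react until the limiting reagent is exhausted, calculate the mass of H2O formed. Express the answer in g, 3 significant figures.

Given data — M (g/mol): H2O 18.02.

213 g

n(NaOH) = 1.94 × 6100/1000 = 11.83 mol
n(H2SO4) = 9.760 mol
n/ν for NaOH = 11.83/2 = 5.915
n/ν for H2SO4 = 9.760/1 = 9.760
Smallest n/ν is NaOH → limiting reagent.
n(H2O) = (2/2) × 11.83 = 11.83 mol
mass = 11.83 × 18.02 = 213.2 g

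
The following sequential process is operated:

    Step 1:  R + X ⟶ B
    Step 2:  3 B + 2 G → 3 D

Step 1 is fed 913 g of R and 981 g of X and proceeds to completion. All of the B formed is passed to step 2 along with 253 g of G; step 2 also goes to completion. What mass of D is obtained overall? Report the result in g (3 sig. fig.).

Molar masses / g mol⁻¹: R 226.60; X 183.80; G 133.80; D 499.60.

Step 1:
n(R) = 913.0 / 226.60 = 4.029 mol
n(X) = 981.0 / 183.80 = 5.337 mol
n/ν for R = 4.029/1 = 4.029
n/ν for X = 5.337/1 = 5.337
Smallest n/ν is R → limiting reagent.
n(B) produced = (1/1) × 4.029 = 4.029 mol
Step 2:
n(B) available = 4.029 mol
n(G) = 253.0 / 133.80 = 1.891 mol
n/ν for B = 4.029/3 = 1.343
n/ν for G = 1.891/2 = 0.9455
Smallest n/ν is G → limiting reagent.
n(D) = (3/2) × 1.891 = 2.837 mol
mass = 2.837 × 499.60 = 1417 g

1420 g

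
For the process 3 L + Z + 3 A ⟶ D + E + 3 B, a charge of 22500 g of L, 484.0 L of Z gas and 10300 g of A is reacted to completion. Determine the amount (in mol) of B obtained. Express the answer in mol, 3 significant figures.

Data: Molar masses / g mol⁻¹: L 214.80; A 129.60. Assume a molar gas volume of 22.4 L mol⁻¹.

64.8 mol

n(L) = 22500 / 214.80 = 104.7 mol
n(Z) = 484.0 / 22.4 = 21.61 mol
n(A) = 10300 / 129.60 = 79.48 mol
n/ν for L = 104.7/3 = 34.90
n/ν for Z = 21.61/1 = 21.61
n/ν for A = 79.48/3 = 26.49
Smallest n/ν is Z → limiting reagent.
n(B) = (3/1) × 21.61 = 64.83 mol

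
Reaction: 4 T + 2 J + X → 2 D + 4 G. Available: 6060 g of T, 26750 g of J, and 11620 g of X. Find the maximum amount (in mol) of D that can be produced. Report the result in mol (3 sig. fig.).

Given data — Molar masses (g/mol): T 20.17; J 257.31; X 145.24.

n(T) = 6060 / 20.17 = 300.4 mol
n(J) = 26750 / 257.31 = 104.0 mol
n(X) = 11620 / 145.24 = 80.01 mol
n/ν → T: 75.10, J: 52.00, X: 80.01; J is limiting.
n(D) = (2/2) × 104.0 = 104.0 mol

104 mol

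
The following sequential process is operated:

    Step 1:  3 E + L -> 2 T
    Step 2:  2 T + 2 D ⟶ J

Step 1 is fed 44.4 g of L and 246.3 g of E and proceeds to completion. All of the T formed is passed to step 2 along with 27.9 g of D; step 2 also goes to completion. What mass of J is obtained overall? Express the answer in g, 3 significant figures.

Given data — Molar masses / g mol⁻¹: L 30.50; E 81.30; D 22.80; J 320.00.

196 g

Step 1:
n(L) = 44.40 / 30.50 = 1.456 mol
n(E) = 246.3 / 81.30 = 3.030 mol
n/ν for L = 1.456/1 = 1.456
n/ν for E = 3.030/3 = 1.010
Smallest n/ν is E → limiting reagent.
n(T) produced = (2/3) × 3.030 = 2.020 mol
Step 2:
n(T) available = 2.020 mol
n(D) = 27.90 / 22.80 = 1.224 mol
n/ν for T = 2.020/2 = 1.010
n/ν for D = 1.224/2 = 0.6120
Smallest n/ν is D → limiting reagent.
n(J) = (1/2) × 1.224 = 0.6120 mol
mass = 0.6120 × 320.00 = 195.8 g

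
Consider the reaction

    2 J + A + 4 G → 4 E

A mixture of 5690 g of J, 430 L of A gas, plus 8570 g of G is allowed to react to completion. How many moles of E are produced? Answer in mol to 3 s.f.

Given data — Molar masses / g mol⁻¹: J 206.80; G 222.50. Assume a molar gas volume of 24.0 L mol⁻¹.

n(J) = 5690 / 206.80 = 27.51 mol
n(A) = 430.0 / 24.0 = 17.92 mol
n(G) = 8570 / 222.50 = 38.52 mol
n/ν → J: 13.76, A: 17.92, G: 9.630; G is limiting.
n(E) = (4/4) × 38.52 = 38.52 mol

38.5 mol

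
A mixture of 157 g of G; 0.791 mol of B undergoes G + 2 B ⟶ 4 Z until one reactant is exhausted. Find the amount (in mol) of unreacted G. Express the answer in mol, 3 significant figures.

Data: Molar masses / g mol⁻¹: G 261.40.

n(G) = 157.0 / 261.40 = 0.6006 mol
n(B) = 0.7910 mol
n/ν for G = 0.6006/1 = 0.6006
n/ν for B = 0.7910/2 = 0.3955
Smallest n/ν is B → limiting reagent.
G consumed = (1/2) × 0.7910 = 0.3955 mol
G remaining = 0.6006 − 0.3955 = 0.2051 mol

0.205 mol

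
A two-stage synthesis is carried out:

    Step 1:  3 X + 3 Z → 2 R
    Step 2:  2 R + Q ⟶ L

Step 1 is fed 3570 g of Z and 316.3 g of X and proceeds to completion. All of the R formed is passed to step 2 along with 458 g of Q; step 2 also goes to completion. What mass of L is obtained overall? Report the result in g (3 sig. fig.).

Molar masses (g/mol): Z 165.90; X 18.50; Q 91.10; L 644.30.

3240 g

Step 1:
n(Z) = 3570 / 165.90 = 21.52 mol
n(X) = 316.3 / 18.50 = 17.10 mol
n/ν for Z = 21.52/3 = 7.173
n/ν for X = 17.10/3 = 5.700
Smallest n/ν is X → limiting reagent.
n(R) produced = (2/3) × 17.10 = 11.40 mol
Step 2:
n(R) available = 11.40 mol
n(Q) = 458.0 / 91.10 = 5.027 mol
n/ν for R = 11.40/2 = 5.700
n/ν for Q = 5.027/1 = 5.027
Smallest n/ν is Q → limiting reagent.
n(L) = (1/1) × 5.027 = 5.027 mol
mass = 5.027 × 644.30 = 3239 g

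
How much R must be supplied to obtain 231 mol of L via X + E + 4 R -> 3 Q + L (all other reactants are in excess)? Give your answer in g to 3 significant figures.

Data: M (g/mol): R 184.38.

n(L) = 231.0 mol
n(R) = (4/1) × 231.0 = 924.0 mol
mass = 924.0 × 184.38 = 170400 g

170000 g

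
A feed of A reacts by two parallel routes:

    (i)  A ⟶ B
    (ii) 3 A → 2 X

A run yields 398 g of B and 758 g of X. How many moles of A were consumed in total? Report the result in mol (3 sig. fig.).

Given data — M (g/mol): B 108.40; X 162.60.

n(B) = 398 / 108.40 = 3.672 mol
n(X) = 758 / 162.60 = 4.662 mol
n(A) via (i) = (1/1)×3.672 = 3.672 mol
n(A) via (ii) = (3/2)×4.662 = 6.993 mol
total n(A) = 3.672 + 6.993 = 10.67 mol

10.7 mol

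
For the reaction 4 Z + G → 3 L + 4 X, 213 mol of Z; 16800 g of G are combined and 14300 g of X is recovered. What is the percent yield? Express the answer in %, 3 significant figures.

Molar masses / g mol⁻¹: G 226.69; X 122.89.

54.6 %

n(Z) = 213.0 mol
n(G) = 16800 / 226.69 = 74.11 mol
n/ν for Z = 213.0/4 = 53.25
n/ν for G = 74.11/1 = 74.11
Smallest n/ν is Z → limiting reagent.
theoretical n(X) = (4/4) × 213.0 = 213.0 mol → 26180 g
% yield = 14300 / 26180 × 100 = 54.62 %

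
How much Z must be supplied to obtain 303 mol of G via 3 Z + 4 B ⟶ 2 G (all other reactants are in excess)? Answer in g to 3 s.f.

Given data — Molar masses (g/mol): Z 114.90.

n(G) = 303.0 mol
n(Z) = (3/2) × 303.0 = 454.5 mol
mass = 454.5 × 114.90 = 52220 g

52200 g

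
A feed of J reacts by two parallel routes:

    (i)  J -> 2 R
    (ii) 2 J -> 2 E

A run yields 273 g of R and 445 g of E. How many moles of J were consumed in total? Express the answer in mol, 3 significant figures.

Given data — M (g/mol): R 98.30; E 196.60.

n(R) = 273 / 98.30 = 2.777 mol
n(E) = 445 / 196.60 = 2.263 mol
n(J) via (i) = (1/2)×2.777 = 1.389 mol
n(J) via (ii) = (2/2)×2.263 = 2.263 mol
total n(J) = 1.389 + 2.263 = 3.652 mol

3.65 mol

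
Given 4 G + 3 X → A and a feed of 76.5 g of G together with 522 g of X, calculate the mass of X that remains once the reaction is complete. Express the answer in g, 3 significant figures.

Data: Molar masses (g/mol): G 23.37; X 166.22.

n(G) = 76.50 / 23.37 = 3.273 mol
n(X) = 522.0 / 166.22 = 3.140 mol
n/ν → G: 0.8183, X: 1.047; G is limiting.
X consumed = (3/4) × 3.273 = 2.455 mol
X remaining = 3.140 − 2.455 = 0.6850 mol
mass = 0.6850 × 166.22 = 113.9 g

114 g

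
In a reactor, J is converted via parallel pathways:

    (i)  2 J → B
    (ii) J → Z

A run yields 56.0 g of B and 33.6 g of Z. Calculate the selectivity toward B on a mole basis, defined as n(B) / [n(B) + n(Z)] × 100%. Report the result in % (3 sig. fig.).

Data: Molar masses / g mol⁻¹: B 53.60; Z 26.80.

n(B) = 56.0 / 53.60 = 1.045 mol
n(Z) = 33.6 / 26.80 = 1.254 mol
selectivity = 1.045/(1.045+1.254) × 100 = 45.45 %

45.5 %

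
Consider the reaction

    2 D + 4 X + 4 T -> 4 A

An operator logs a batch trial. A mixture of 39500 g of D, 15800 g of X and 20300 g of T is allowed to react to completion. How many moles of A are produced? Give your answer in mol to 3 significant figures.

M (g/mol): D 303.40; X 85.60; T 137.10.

148 mol

n(D) = 39500 / 303.40 = 130.2 mol
n(X) = 15800 / 85.60 = 184.6 mol
n(T) = 20300 / 137.10 = 148.1 mol
n/ν → D: 65.10, X: 46.15, T: 37.03; T is limiting.
n(A) = (4/4) × 148.1 = 148.1 mol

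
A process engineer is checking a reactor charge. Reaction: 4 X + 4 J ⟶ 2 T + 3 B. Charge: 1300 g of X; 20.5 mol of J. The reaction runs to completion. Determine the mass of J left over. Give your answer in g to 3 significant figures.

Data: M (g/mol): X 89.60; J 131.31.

n(X) = 1300 / 89.60 = 14.51 mol
n(J) = 20.50 mol
n/ν for X = 14.51/4 = 3.628
n/ν for J = 20.50/4 = 5.125
Smallest n/ν is X → limiting reagent.
J consumed = (4/4) × 14.51 = 14.51 mol
J remaining = 20.50 − 14.51 = 5.990 mol
mass = 5.990 × 131.31 = 786.5 g

787 g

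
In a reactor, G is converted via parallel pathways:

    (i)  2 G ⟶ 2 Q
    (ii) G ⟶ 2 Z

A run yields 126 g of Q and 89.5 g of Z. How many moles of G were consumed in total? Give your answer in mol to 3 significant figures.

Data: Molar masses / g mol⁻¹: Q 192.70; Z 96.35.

n(Q) = 126 / 192.70 = 0.6539 mol
n(Z) = 89.5 / 96.35 = 0.9289 mol
n(G) via (i) = (2/2)×0.6539 = 0.6539 mol
n(G) via (ii) = (1/2)×0.9289 = 0.4645 mol
total n(G) = 0.6539 + 0.4645 = 1.118 mol

1.12 mol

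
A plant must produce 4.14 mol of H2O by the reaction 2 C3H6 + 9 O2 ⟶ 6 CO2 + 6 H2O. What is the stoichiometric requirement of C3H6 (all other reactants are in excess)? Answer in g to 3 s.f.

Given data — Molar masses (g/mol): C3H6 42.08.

n(H2O) = 4.140 mol
n(C3H6) = (2/6) × 4.140 = 1.380 mol
mass = 1.380 × 42.08 = 58.07 g

58.1 g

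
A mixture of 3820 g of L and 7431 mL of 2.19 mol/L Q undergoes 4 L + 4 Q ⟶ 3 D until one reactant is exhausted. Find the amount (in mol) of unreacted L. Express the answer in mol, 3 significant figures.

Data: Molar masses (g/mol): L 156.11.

n(L) = 3820 / 156.11 = 24.47 mol
n(Q) = 2.19 × 7431/1000 = 16.27 mol
n/ν for L = 24.47/4 = 6.118
n/ν for Q = 16.27/4 = 4.068
Smallest n/ν is Q → limiting reagent.
L consumed = (4/4) × 16.27 = 16.27 mol
L remaining = 24.47 − 16.27 = 8.200 mol

8.20 mol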